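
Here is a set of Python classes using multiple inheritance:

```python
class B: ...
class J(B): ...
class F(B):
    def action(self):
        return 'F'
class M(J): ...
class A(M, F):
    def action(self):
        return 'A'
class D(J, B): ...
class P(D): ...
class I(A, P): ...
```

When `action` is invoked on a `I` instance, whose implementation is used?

A

L[I] = I + merge(L[A], L[P], [A P])
  take A:  [A M J F B object] + [P D J B object] + [A P]
  take M:  [M J F B object] + [P D J B object] + [P]
  take P:  [J F B object] + [P D J B object] + [P]
  take D:  [J F B object] + [D J B object]
  take J:  [J F B object] + [J B object]
  take F:  [F B object] + [B object]
  take B:  [B object] + [B object]
  take object:  [object] + [object]
MRO: I A M P D J F B object
action is defined in: A, F. First along the MRO is A.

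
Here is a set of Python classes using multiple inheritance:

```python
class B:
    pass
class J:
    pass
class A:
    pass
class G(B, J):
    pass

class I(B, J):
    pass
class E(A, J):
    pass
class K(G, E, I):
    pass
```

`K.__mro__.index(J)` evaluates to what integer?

6

L[K] = K + merge(L[G], L[E], L[I], [G E I])
  take G:  [G B J object] + [E A J object] + [I B J object] + [G E I]
  take E:  [B J object] + [E A J object] + [I B J object] + [E I]
  take A:  [B J object] + [A J object] + [I B J object] + [I]
  take I:  [B J object] + [J object] + [I B J object] + [I]
  take B:  [B J object] + [J object] + [B J object]
  take J:  [J object] + [J object] + [J object]
  take object:  [object] + [object] + [object]
MRO: K G E A I B J object
J sits at index 6.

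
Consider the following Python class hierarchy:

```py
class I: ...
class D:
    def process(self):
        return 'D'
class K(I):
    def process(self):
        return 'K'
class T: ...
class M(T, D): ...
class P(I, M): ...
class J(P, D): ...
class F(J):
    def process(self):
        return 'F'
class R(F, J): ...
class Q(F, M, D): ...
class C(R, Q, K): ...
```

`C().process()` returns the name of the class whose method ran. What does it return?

F

L[C] = C + merge(L[R], L[Q], L[K], [R Q K])
  take R:  [R F J P I M T D object] + [Q F J P I M T D object] + [K I object] + [R Q K]
  take Q:  [F J P I M T D object] + [Q F J P I M T D object] + [K I object] + [Q K]
  take F:  [F J P I M T D object] + [F J P I M T D object] + [K I object] + [K]
  take J:  [J P I M T D object] + [J P I M T D object] + [K I object] + [K]
  take P:  [P I M T D object] + [P I M T D object] + [K I object] + [K]
  take K:  [I M T D object] + [I M T D object] + [K I object] + [K]
  take I:  [I M T D object] + [I M T D object] + [I object]
  take M:  [M T D object] + [M T D object] + [object]
  take T:  [T D object] + [T D object] + [object]
  take D:  [D object] + [D object] + [object]
  take object:  [object] + [object] + [object]
MRO: C R Q F J P K I M T D object
process is defined in: D, F, K. First along the MRO is F.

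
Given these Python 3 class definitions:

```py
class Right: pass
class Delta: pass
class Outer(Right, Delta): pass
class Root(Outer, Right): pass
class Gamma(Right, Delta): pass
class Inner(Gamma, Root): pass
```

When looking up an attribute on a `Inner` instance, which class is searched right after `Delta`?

object

L[Inner] = Inner + merge(L[Gamma], L[Root], [Gamma Root])
  take Gamma:  [Gamma Right Delta object] + [Root Outer Right Delta object] + [Gamma Root]
  take Root:  [Right Delta object] + [Root Outer Right Delta object] + [Root]
  take Outer:  [Right Delta object] + [Outer Right Delta object]
  take Right:  [Right Delta object] + [Right Delta object]
  take Delta:  [Delta object] + [Delta object]
  take object:  [object] + [object]
MRO: Inner Gamma Root Outer Right Delta object
Delta is at position 5; next is object.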